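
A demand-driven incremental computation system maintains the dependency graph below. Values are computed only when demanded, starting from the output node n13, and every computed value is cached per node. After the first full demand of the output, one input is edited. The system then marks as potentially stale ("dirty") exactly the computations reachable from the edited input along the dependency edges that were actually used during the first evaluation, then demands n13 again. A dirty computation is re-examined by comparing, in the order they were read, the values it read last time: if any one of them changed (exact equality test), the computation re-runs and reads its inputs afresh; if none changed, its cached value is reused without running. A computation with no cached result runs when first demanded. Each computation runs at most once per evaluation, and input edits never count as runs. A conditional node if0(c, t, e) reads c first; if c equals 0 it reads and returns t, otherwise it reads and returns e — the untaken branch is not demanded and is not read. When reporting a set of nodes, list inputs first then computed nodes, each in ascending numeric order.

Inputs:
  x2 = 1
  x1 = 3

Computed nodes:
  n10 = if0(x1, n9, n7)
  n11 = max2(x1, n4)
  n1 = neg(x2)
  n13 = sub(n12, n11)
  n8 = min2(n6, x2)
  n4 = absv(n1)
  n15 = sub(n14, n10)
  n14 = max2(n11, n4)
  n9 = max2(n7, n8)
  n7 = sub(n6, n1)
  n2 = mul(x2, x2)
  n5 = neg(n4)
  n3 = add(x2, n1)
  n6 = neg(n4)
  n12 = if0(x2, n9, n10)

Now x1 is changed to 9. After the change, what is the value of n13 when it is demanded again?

First evaluation (everything demanded from the output):
  n1 = neg(1) = -1
  n4 = absv(-1) = 1
  n6 = neg(1) = -1
  n7 = sub(-1, -1) = 0
  n10 = if0(x1=3 -> else branch n7) = 0
  n11 = max2(3, 1) = 3
  n12 = if0(x2=1 -> else branch n10) = 0
  n13 = sub(0, 3) = -3

Propagation after the edit:
  n10: runs — x1 3->9; result 0 (same value as before).
  n11: runs — x1 3->9; result 9.
  n12: checked — values it read are unchanged (x2 unchanged, n10 unchanged); reused cached 0 without running.
  n13: runs — n11 3->9; result -9.

Key observation: the cutoff stops propagation at n12 — its inputs' values are unchanged, so it reuses its cache.

New value of n13: -9.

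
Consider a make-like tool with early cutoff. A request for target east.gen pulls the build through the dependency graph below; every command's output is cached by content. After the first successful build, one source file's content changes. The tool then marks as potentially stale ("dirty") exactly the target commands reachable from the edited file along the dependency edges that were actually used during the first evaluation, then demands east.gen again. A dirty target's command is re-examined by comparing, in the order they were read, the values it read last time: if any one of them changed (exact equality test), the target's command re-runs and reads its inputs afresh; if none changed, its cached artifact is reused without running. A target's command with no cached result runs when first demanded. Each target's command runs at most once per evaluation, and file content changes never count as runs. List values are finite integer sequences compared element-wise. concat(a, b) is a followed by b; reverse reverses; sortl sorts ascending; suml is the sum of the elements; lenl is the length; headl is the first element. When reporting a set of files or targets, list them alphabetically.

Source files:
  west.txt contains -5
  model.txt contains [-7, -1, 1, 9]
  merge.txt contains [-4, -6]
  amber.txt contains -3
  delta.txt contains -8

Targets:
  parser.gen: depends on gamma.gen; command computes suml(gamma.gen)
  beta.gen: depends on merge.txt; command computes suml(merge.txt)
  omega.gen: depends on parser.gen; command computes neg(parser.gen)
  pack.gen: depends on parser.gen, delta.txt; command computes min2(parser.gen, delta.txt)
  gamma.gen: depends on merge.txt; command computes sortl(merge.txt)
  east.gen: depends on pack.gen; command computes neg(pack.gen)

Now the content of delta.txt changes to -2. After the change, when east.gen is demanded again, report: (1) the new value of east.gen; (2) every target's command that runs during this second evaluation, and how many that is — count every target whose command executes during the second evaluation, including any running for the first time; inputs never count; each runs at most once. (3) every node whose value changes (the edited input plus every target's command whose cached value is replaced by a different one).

First demand of the output computes:
  gamma.gen = sortl([-4, -6]) = [-6, -4]
  parser.gen = suml([-6, -4]) = -10
  pack.gen = min2(-10, -8) = -10
  east.gen = neg(-10) = 10

After the edit, cleaning proceeds:
  pack.gen: a read changed (delta.txt -8->-2) — executes, giving -10 — identical to its old value.
  east.gen: dirty, but its reads are unchanged (pack.gen unchanged); cached 10 stands.

Note the absorption at pack.gen: it re-runs yet its value is the same, leaving the output's value untouched.

Demanding east.gen again yields 10.
1 target commands run: pack.gen.
The nodes whose values change: delta.txt.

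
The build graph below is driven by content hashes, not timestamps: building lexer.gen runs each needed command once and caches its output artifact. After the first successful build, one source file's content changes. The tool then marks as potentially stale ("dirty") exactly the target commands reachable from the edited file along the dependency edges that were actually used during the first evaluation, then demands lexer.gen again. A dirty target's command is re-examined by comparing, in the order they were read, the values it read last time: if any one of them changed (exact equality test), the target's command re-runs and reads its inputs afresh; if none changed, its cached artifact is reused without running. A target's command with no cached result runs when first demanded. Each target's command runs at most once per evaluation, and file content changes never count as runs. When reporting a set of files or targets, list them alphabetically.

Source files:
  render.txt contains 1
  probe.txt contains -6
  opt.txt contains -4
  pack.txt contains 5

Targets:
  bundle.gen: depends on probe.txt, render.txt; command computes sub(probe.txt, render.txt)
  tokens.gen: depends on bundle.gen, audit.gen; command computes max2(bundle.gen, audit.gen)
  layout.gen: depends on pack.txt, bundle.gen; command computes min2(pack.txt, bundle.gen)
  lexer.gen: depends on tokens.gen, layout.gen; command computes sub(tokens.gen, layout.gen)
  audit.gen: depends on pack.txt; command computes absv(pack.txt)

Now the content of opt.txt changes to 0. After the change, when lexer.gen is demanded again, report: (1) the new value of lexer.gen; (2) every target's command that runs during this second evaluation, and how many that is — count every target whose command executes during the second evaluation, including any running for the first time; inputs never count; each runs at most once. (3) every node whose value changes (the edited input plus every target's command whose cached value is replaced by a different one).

lexer.gen now evaluates to 12.
Run set: none (0 run).
Changed values: opt.txt.
The important point: nothing the output needs ever reads opt.txt, so the edit is invisible to it.

Initial pass — values computed on the first demand:
  audit.gen = absv(5) = 5
  bundle.gen = sub(-6, 1) = -7
  layout.gen = min2(5, -7) = -7
  tokens.gen = max2(-7, 5) = 5
  lexer.gen = sub(5, -7) = 12

Second demand — change propagation:
  no demanded computation ever read opt.txt, so the edit dirties nothing and nothing runs.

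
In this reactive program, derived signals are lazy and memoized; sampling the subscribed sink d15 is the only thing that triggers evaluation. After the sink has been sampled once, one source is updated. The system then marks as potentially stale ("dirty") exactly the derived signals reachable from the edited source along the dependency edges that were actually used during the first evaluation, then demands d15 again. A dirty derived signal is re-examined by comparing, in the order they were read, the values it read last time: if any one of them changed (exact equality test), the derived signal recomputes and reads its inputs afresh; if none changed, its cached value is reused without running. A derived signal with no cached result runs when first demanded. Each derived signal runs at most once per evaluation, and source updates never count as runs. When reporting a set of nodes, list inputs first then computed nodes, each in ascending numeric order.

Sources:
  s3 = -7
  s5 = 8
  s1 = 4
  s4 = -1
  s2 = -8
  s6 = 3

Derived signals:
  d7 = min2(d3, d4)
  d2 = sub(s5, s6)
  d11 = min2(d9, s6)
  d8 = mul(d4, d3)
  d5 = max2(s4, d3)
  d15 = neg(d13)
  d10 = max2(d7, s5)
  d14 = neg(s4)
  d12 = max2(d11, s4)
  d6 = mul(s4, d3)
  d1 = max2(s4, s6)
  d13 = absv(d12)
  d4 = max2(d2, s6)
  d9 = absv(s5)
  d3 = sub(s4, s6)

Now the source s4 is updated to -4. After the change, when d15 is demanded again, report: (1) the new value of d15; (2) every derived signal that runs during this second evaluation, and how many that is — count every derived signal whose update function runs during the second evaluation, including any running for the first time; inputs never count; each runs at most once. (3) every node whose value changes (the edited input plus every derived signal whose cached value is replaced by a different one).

First demand of the output computes:
  d9 = absv(8) = 8
  d11 = min2(8, 3) = 3
  d12 = max2(3, -1) = 3
  d13 = absv(3) = 3
  d15 = neg(3) = -3

After the edit, cleaning proceeds:
  d12: a read changed (s4 -1->-4) — executes, giving 3 — identical to its old value.
  d13: dirty, but its reads are unchanged (d12 unchanged); cached 3 stands.
  d15: dirty, but its reads are unchanged (d13 unchanged); cached -3 stands.

Note the absorption at d12: it re-runs yet its value is the same, leaving the output's value untouched.

Demanding d15 again yields -3.
1 derived signals run: d12.
The nodes whose values change: s4.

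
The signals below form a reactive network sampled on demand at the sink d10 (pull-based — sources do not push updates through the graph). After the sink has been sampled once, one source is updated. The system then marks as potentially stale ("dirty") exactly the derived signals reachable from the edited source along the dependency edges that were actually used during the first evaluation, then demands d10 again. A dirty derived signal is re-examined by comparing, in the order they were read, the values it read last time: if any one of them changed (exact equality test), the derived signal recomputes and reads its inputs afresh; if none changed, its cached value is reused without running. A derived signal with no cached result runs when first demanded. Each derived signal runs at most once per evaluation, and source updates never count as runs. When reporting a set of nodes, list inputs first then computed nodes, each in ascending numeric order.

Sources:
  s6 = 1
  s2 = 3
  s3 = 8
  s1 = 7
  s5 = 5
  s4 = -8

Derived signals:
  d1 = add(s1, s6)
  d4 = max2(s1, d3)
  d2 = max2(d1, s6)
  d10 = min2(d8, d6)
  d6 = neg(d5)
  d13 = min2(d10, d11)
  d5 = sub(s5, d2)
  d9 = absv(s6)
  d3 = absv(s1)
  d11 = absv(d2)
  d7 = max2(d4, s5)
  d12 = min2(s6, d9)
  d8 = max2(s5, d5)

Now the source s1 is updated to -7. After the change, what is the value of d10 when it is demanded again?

d10 now evaluates to -4.

Initial pass — values computed on the first demand:
  d1 = add(7, 1) = 8
  d2 = max2(8, 1) = 8
  d5 = sub(5, 8) = -3
  d6 = neg(-3) = 3
  d8 = max2(5, -3) = 5
  d10 = min2(5, 3) = 3

Second demand — change propagation:
  d1: re-runs because s1 7->-7; new result -6.
  d2: re-runs because d1 8->-6; new result 1.
  d5: re-runs because d2 8->1; new result 4.
  d6: re-runs because d5 -3->4; new result -4.
  d8: re-runs because d5 -3->4; new result 5 (unchanged).
  d10: re-runs because d6 3->-4; new result -4.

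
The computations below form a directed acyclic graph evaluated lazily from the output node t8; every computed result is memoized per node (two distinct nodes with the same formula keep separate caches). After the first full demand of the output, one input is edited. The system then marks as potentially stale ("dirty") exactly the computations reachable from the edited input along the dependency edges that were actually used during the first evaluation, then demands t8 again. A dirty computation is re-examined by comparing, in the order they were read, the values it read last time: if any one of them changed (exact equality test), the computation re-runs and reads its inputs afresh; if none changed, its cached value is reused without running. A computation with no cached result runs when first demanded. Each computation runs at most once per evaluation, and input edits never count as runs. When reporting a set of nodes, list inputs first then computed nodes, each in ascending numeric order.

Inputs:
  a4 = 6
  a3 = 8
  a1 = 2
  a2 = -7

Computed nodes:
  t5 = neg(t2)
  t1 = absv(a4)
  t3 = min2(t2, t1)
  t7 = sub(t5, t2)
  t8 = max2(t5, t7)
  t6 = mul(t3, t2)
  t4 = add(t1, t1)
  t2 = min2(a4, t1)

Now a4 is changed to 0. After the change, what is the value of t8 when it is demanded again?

Demanding t8 again yields 0.

First demand of the output computes:
  t1 = absv(6) = 6
  t2 = min2(6, 6) = 6
  t5 = neg(6) = -6
  t7 = sub(-6, 6) = -12
  t8 = max2(-6, -12) = -6

After the edit, cleaning proceeds:
  t1: a read changed (a4 6->0) — executes, giving 0.
  t2: a read changed (a4 6->0; t1 6->0) — executes, giving 0.
  t5: a read changed (t2 6->0) — executes, giving 0.
  t7: a read changed (t5 -6->0; t2 6->0) — executes, giving 0.
  t8: a read changed (t5 -6->0; t7 -12->0) — executes, giving 0.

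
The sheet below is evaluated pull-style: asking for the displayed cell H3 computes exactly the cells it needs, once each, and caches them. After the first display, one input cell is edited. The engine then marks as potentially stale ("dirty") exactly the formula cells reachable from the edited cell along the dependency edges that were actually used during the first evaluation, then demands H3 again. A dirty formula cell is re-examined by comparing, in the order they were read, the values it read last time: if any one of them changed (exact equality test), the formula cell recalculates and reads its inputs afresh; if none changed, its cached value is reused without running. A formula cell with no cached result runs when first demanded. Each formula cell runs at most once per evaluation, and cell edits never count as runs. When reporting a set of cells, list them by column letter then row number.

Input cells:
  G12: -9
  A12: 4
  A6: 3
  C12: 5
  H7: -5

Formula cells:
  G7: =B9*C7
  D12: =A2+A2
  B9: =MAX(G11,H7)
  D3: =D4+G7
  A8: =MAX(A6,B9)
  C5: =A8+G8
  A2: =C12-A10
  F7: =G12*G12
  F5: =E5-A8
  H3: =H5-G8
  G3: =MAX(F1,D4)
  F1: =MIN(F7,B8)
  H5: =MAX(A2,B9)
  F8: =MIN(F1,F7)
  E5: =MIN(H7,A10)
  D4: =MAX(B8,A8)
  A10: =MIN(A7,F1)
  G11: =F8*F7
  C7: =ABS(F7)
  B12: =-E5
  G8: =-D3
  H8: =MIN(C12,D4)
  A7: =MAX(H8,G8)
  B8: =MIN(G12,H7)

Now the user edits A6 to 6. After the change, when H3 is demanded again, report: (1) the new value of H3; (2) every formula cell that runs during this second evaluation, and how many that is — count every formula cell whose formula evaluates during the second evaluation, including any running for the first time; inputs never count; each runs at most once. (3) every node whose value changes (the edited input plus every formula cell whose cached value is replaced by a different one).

First demand of the output computes:
  B8 = MIN(-9, -5) = -9
  F7 = -9 * -9 = 81
  C7 = ABS(81) = 81
  F1 = MIN(81, -9) = -9
  F8 = MIN(-9, 81) = -9
  G11 = -9 * 81 = -729
  B9 = MAX(-729, -5) = -5
  A8 = MAX(3, -5) = 3
  D4 = MAX(-9, 3) = 3
  G7 = -5 * 81 = -405
  D3 = 3 + -405 = -402
  G8 = -(-402) = 402
  H8 = MIN(5, 3) = 3
  A7 = MAX(3, 402) = 402
  A10 = MIN(402, -9) = -9
  A2 = 5 - -9 = 14
  H5 = MAX(14, -5) = 14
  H3 = 14 - 402 = -388

After the edit, cleaning proceeds:
  A8: a read changed (A6 3->6) — executes, giving 6.
  D4: a read changed (A8 3->6) — executes, giving 6.
  D3: a read changed (D4 3->6) — executes, giving -399.
  G8: a read changed (D3 -402->-399) — executes, giving 399.
  H8: a read changed (D4 3->6) — executes, giving 5.
  A7: a read changed (H8 3->5; G8 402->399) — executes, giving 399.
  A10: a read changed (A7 402->399) — executes, giving -9 — identical to its old value.
  A2: dirty, but its reads are unchanged (C12 unchanged, A10 unchanged); cached 14 stands.
  H5: dirty, but its reads are unchanged (A2 unchanged, B9 unchanged); cached 14 stands.
  H3: a read changed (G8 402->399) — executes, giving -385.

Note where the cutoff bites: A2 is checked, finds nothing changed, and keeps its cache.

Demanding H3 again yields -385.
8 formula cells run: A7, A8, A10, D3, D4, G8, H3, H8.
The nodes whose values change: A6, A7, A8, D3, D4, G8, H3, H8.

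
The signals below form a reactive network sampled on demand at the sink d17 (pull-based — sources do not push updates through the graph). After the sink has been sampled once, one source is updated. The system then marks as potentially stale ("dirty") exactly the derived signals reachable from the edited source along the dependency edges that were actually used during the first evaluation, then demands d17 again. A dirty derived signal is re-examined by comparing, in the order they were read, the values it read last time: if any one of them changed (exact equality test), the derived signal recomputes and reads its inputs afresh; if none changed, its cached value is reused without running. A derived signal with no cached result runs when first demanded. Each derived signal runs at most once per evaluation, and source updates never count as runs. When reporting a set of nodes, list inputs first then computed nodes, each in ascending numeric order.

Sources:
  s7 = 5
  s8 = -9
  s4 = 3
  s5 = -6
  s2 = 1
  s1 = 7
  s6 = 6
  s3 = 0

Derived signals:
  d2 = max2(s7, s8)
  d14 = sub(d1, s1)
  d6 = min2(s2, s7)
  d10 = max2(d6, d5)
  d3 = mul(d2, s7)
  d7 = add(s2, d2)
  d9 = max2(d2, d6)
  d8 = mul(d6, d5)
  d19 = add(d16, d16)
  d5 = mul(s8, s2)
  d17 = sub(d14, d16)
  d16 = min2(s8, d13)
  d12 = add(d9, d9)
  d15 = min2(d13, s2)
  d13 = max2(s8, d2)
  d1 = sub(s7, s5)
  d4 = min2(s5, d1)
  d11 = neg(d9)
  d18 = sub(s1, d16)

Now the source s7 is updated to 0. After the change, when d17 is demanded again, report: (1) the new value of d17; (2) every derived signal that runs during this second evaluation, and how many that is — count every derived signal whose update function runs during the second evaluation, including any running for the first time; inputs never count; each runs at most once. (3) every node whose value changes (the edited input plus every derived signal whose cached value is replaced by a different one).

d17 now evaluates to 8.
Run set: d1, d2, d13, d14, d16, d17 (6 run).
Changed values: s7, d1, d2, d13, d14, d17.

Initial pass — values computed on the first demand:
  d1 = sub(5, -6) = 11
  d2 = max2(5, -9) = 5
  d13 = max2(-9, 5) = 5
  d14 = sub(11, 7) = 4
  d16 = min2(-9, 5) = -9
  d17 = sub(4, -9) = 13

Second demand — change propagation:
  d1: re-runs because s7 5->0; new result 6.
  d2: re-runs because s7 5->0; new result 0.
  d13: re-runs because d2 5->0; new result 0.
  d14: re-runs because d1 11->6; new result -1.
  d16: re-runs because d13 5->0; new result -9 (unchanged).
  d17: re-runs because d14 4->-1; new result 8.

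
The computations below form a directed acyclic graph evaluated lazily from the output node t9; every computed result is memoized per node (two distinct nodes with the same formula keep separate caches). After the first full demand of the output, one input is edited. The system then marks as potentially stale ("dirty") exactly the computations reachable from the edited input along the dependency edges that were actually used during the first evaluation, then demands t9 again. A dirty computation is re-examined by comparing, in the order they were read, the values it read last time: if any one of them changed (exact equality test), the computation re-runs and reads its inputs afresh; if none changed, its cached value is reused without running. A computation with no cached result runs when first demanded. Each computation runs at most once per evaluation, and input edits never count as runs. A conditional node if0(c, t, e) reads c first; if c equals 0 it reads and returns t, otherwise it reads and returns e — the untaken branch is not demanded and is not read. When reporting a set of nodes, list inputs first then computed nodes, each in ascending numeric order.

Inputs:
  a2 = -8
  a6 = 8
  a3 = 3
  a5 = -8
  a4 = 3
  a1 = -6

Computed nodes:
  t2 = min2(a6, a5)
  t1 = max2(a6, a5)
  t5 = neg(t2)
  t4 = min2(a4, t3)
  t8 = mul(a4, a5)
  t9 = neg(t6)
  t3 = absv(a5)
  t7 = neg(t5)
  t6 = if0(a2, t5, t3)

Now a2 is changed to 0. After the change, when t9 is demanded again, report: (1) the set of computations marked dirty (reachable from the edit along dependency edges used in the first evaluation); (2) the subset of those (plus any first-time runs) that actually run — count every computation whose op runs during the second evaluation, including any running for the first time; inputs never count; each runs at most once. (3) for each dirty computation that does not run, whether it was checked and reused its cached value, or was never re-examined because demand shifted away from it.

The edit dirties: t6, t9.
3 computations run: t2, t5, t6.
Cache hits after checking: t9.
Note the branch switch — t2, t5 had no cache and run now for the first time.

First demand of the output computes:
  t3 = absv(-8) = 8
  t6 = if0(a2=-8 -> else branch t3) = 8
  t9 = neg(8) = -8

After the edit, cleaning proceeds:
  t2: had never run; runs now, result -8.
  t5: had never run; runs now, result 8.
  t6: a read changed (a2 -8->0) — executes, giving 8 — identical to its old value.
  t9: dirty, but its reads are unchanged (t6 unchanged); cached -8 stands.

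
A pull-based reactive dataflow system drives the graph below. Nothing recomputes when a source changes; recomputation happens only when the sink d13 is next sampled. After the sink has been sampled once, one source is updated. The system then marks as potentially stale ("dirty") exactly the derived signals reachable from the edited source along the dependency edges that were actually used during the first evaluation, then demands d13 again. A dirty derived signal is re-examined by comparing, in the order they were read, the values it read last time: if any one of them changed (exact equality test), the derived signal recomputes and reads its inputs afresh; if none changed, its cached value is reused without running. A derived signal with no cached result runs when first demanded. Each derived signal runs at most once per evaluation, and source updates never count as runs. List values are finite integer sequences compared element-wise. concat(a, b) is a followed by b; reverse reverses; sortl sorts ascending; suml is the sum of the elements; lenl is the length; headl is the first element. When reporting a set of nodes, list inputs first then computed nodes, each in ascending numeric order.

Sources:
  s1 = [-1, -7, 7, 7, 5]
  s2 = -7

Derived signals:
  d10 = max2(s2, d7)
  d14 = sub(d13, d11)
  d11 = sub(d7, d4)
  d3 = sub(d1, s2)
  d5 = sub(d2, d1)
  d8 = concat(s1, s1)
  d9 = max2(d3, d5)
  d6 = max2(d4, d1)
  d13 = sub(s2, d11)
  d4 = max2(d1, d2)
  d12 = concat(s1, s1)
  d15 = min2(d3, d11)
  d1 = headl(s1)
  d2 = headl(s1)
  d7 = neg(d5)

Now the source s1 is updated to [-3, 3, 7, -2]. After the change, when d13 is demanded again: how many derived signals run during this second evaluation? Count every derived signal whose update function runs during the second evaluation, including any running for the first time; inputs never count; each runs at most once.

Derived signals that run: d1, d2, d4, d5, d11, d13 — 6 in total.
Key observation: the cutoff stops propagation at d7 — its inputs' values are unchanged, so it reuses its cache.

First evaluation (everything demanded from the output):
  d1 = headl([-1, -7, 7, 7, 5]) = -1
  d2 = headl([-1, -7, 7, 7, 5]) = -1
  d4 = max2(-1, -1) = -1
  d5 = sub(-1, -1) = 0
  d7 = neg(0) = 0
  d11 = sub(0, -1) = 1
  d13 = sub(-7, 1) = -8

Propagation after the edit:
  d1: runs — s1 [-1, -7, 7, 7, 5]->[-3, 3, 7, -2]; result -3.
  d2: runs — s1 [-1, -7, 7, 7, 5]->[-3, 3, 7, -2]; result -3.
  d4: runs — d1 -1->-3; d2 -1->-3; result -3.
  d5: runs — d2 -1->-3; d1 -1->-3; result 0 (same value as before).
  d7: checked — values it read are unchanged (d5 unchanged); reused cached 0 without running.
  d11: runs — d4 -1->-3; result 3.
  d13: runs — d11 1->3; result -10.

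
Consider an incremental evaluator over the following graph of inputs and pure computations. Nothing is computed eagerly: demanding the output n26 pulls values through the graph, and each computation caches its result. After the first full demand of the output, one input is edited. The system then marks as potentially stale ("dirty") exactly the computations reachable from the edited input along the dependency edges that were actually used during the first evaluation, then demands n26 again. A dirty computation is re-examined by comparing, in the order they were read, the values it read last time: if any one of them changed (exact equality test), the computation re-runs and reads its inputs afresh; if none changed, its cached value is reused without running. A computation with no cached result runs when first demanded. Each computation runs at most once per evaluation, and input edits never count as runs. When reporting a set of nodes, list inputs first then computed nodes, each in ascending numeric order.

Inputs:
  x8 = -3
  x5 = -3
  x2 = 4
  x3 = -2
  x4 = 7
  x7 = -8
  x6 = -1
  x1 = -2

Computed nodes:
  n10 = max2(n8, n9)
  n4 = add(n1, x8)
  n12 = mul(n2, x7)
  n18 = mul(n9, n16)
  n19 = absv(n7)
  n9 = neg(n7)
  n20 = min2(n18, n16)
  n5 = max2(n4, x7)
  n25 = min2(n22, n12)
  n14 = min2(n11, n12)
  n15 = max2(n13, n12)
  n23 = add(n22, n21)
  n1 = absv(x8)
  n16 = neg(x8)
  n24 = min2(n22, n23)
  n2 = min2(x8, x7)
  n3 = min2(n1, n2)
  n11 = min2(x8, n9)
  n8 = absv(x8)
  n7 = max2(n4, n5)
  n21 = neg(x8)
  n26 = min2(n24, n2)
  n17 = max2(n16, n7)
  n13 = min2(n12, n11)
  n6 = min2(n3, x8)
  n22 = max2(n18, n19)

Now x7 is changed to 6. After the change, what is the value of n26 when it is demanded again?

Initial pass — values computed on the first demand:
  n1 = absv(-3) = 3
  n2 = min2(-3, -8) = -8
  n4 = add(3, -3) = 0
  n5 = max2(0, -8) = 0
  n7 = max2(0, 0) = 0
  n9 = neg(0) = 0
  n16 = neg(-3) = 3
  n18 = mul(0, 3) = 0
  n19 = absv(0) = 0
  n21 = neg(-3) = 3
  n22 = max2(0, 0) = 0
  n23 = add(0, 3) = 3
  n24 = min2(0, 3) = 0
  n26 = min2(0, -8) = -8

Second demand — change propagation:
  n2: re-runs because x7 -8->6; new result -3.
  n5: re-runs because x7 -8->6; new result 6.
  n7: re-runs because n5 0->6; new result 6.
  n9: re-runs because n7 0->6; new result -6.
  n18: re-runs because n9 0->-6; new result -18.
  n19: re-runs because n7 0->6; new result 6.
  n22: re-runs because n18 0->-18; n19 0->6; new result 6.
  n23: re-runs because n22 0->6; new result 9.
  n24: re-runs because n22 0->6; n23 3->9; new result 6.
  n26: re-runs because n24 0->6; n2 -8->-3; new result -3.

n26 now evaluates to -3.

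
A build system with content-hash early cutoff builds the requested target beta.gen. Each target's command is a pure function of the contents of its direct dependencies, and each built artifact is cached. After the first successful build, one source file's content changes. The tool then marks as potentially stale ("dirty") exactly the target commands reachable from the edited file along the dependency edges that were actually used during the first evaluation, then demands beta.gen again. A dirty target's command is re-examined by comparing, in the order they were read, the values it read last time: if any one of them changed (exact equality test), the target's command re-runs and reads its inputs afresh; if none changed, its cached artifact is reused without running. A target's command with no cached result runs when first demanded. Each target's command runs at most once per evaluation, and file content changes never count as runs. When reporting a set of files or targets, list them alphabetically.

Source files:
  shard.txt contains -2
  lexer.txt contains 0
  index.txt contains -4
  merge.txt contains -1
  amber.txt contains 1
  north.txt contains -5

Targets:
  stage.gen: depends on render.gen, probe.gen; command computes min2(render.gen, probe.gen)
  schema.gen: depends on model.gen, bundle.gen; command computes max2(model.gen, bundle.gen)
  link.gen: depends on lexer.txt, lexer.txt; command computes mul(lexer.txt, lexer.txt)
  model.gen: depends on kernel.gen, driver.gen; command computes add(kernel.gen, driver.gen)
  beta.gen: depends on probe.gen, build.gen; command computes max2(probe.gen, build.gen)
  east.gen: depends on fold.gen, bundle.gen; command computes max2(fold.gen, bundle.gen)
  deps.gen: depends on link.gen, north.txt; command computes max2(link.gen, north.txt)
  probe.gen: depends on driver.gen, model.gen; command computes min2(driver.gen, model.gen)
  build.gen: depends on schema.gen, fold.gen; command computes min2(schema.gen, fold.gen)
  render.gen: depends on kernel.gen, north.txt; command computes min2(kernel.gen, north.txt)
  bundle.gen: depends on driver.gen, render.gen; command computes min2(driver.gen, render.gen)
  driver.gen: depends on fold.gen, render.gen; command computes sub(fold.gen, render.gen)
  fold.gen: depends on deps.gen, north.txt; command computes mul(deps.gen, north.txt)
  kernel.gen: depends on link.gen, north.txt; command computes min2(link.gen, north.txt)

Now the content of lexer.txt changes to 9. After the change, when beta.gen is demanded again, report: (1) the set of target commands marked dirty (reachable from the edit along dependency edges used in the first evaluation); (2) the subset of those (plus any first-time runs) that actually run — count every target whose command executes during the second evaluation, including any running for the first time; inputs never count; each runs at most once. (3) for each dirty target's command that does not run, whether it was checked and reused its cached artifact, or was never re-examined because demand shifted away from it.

Marked dirty: beta.gen, build.gen, bundle.gen, deps.gen, driver.gen, fold.gen, kernel.gen, link.gen, model.gen, probe.gen, render.gen, schema.gen.
Target commands that run: beta.gen, build.gen, bundle.gen, deps.gen, driver.gen, fold.gen, kernel.gen, link.gen, model.gen, probe.gen, schema.gen — 11 in total.
Checked but reused from cache: render.gen.
Key observation: the cutoff stops propagation at render.gen — its inputs' values are unchanged, so it reuses its cache.

First evaluation (everything demanded from the output):
  link.gen = mul(0, 0) = 0
  deps.gen = max2(0, -5) = 0
  fold.gen = mul(0, -5) = 0
  kernel.gen = min2(0, -5) = -5
  render.gen = min2(-5, -5) = -5
  driver.gen = sub(0, -5) = 5
  bundle.gen = min2(5, -5) = -5
  model.gen = add(-5, 5) = 0
  probe.gen = min2(5, 0) = 0
  schema.gen = max2(0, -5) = 0
  build.gen = min2(0, 0) = 0
  beta.gen = max2(0, 0) = 0

Propagation after the edit:
  link.gen: runs — lexer.txt 0->9; lexer.txt 0->9; result 81.
  deps.gen: runs — link.gen 0->81; result 81.
  fold.gen: runs — deps.gen 0->81; result -405.
  kernel.gen: runs — link.gen 0->81; result -5 (same value as before).
  render.gen: checked — values it read are unchanged (kernel.gen unchanged, north.txt unchanged); reused cached -5 without running.
  driver.gen: runs — fold.gen 0->-405; result -400.
  bundle.gen: runs — driver.gen 5->-400; result -400.
  model.gen: runs — driver.gen 5->-400; result -405.
  probe.gen: runs — driver.gen 5->-400; model.gen 0->-405; result -405.
  schema.gen: runs — model.gen 0->-405; bundle.gen -5->-400; result -400.
  build.gen: runs — schema.gen 0->-400; fold.gen 0->-405; result -405.
  beta.gen: runs — probe.gen 0->-405; build.gen 0->-405; result -405.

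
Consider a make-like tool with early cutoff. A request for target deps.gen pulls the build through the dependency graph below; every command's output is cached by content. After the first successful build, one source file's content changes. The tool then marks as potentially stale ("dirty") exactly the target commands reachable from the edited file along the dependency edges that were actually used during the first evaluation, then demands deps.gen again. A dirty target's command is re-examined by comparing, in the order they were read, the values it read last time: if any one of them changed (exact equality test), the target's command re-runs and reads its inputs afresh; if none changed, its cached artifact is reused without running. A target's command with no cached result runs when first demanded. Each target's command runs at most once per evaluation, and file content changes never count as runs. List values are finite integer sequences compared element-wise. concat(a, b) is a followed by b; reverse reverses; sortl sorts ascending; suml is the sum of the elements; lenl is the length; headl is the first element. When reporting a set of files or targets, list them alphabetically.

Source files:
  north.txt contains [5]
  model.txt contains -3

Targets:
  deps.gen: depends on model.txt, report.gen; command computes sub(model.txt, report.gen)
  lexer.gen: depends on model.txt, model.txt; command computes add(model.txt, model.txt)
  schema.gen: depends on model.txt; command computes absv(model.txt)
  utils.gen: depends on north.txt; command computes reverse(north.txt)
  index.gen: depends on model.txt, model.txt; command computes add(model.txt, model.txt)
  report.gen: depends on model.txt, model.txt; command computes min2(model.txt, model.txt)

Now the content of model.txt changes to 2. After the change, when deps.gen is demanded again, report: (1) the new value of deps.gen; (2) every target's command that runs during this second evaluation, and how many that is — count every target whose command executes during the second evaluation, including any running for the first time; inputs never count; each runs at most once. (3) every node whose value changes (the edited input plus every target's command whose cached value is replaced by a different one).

First demand of the output computes:
  report.gen = min2(-3, -3) = -3
  deps.gen = sub(-3, -3) = 0

After the edit, cleaning proceeds:
  report.gen: a read changed (model.txt -3->2; model.txt -3->2) — executes, giving 2.
  deps.gen: a read changed (model.txt -3->2; report.gen -3->2) — executes, giving 0 — identical to its old value.

Demanding deps.gen again yields 0.
2 target commands run: deps.gen, report.gen.
The nodes whose values change: model.txt, report.gen.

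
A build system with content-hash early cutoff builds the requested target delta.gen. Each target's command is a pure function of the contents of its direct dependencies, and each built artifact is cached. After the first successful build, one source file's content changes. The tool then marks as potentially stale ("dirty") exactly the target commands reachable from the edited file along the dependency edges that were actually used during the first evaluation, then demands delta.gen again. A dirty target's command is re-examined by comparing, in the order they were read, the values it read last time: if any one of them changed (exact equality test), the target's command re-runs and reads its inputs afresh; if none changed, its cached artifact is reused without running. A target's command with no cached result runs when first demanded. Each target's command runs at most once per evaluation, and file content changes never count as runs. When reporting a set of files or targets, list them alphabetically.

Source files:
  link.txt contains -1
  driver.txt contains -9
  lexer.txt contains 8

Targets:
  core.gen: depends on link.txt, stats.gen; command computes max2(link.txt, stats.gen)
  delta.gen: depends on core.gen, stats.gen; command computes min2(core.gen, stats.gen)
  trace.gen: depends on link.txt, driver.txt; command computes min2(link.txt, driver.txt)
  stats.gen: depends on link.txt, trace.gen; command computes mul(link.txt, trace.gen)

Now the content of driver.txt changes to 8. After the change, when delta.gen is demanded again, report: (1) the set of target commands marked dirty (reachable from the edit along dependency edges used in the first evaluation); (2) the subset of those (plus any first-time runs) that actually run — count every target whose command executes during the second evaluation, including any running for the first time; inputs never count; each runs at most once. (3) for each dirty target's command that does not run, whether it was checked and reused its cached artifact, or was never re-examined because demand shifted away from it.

Marked dirty: core.gen, delta.gen, stats.gen, trace.gen.
Target commands that run: core.gen, delta.gen, stats.gen, trace.gen — 4 in total.
Every dirty target's command ran.

First evaluation (everything demanded from the output):
  trace.gen = min2(-1, -9) = -9
  stats.gen = mul(-1, -9) = 9
  core.gen = max2(-1, 9) = 9
  delta.gen = min2(9, 9) = 9

Propagation after the edit:
  trace.gen: runs — driver.txt -9->8; result -1.
  stats.gen: runs — trace.gen -9->-1; result 1.
  core.gen: runs — stats.gen 9->1; result 1.
  delta.gen: runs — core.gen 9->1; stats.gen 9->1; result 1.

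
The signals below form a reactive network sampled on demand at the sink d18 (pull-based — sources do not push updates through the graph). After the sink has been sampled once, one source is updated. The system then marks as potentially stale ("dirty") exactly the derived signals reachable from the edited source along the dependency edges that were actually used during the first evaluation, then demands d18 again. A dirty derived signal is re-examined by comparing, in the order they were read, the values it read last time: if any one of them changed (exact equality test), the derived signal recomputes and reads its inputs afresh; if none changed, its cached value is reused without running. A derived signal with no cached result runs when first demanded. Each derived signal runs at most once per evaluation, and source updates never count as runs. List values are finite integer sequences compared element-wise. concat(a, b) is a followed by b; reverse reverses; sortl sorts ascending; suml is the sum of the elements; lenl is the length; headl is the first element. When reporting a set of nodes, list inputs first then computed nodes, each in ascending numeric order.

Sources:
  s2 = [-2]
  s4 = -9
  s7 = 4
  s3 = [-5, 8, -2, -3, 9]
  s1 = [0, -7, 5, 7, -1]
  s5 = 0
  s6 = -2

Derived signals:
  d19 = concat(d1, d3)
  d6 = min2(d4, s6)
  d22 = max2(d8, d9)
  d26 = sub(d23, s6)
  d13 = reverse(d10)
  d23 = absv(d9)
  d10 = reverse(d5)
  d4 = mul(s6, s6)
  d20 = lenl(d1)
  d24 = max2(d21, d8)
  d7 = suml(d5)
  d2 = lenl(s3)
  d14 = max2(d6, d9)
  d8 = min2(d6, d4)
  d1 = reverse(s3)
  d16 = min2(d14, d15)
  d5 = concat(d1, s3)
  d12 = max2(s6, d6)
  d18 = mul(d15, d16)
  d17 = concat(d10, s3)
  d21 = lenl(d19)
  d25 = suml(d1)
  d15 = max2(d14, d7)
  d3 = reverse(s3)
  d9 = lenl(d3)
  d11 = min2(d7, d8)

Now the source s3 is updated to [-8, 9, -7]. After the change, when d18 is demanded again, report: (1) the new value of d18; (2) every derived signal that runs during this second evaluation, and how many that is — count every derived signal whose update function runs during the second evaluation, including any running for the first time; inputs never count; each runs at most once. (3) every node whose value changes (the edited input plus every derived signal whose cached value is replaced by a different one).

d18 now evaluates to 9.
Run set: d1, d3, d5, d7, d9, d14, d15, d16, d18 (9 run).
Changed values: s3, d1, d3, d5, d7, d9, d14, d15, d16, d18.

Initial pass — values computed on the first demand:
  d1 = reverse([-5, 8, -2, -3, 9]) = [9, -3, -2, 8, -5]
  d3 = reverse([-5, 8, -2, -3, 9]) = [9, -3, -2, 8, -5]
  d4 = mul(-2, -2) = 4
  d5 = concat([9, -3, -2, 8, -5], [-5, 8, -2, -3, 9]) = [9, -3, -2, 8, -5, -5, 8, -2, -3, 9]
  d6 = min2(4, -2) = -2
  d7 = suml([9, -3, -2, 8, -5, -5, 8, -2, -3, 9]) = 14
  d9 = lenl([9, -3, -2, 8, -5]) = 5
  d14 = max2(-2, 5) = 5
  d15 = max2(5, 14) = 14
  d16 = min2(5, 14) = 5
  d18 = mul(14, 5) = 70

Second demand — change propagation:
  d1: re-runs because s3 [-5, 8, -2, -3, 9]->[-8, 9, -7]; new result [-7, 9, -8].
  d3: re-runs because s3 [-5, 8, -2, -3, 9]->[-8, 9, -7]; new result [-7, 9, -8].
  d5: re-runs because d1 [9, -3, -2, 8, -5]->[-7, 9, -8]; s3 [-5, 8, -2, -3, 9]->[-8, 9, -7]; new result [-7, 9, -8, -8, 9, -7].
  d7: re-runs because d5 [9, -3, -2, 8, -5, -5, 8, -2, -3, 9]->[-7, 9, -8, -8, 9, -7]; new result -12.
  d9: re-runs because d3 [9, -3, -2, 8, -5]->[-7, 9, -8]; new result 3.
  d14: re-runs because d9 5->3; new result 3.
  d15: re-runs because d14 5->3; d7 14->-12; new result 3.
  d16: re-runs because d14 5->3; d15 14->3; new result 3.
  d18: re-runs because d15 14->3; d16 5->3; new result 9.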